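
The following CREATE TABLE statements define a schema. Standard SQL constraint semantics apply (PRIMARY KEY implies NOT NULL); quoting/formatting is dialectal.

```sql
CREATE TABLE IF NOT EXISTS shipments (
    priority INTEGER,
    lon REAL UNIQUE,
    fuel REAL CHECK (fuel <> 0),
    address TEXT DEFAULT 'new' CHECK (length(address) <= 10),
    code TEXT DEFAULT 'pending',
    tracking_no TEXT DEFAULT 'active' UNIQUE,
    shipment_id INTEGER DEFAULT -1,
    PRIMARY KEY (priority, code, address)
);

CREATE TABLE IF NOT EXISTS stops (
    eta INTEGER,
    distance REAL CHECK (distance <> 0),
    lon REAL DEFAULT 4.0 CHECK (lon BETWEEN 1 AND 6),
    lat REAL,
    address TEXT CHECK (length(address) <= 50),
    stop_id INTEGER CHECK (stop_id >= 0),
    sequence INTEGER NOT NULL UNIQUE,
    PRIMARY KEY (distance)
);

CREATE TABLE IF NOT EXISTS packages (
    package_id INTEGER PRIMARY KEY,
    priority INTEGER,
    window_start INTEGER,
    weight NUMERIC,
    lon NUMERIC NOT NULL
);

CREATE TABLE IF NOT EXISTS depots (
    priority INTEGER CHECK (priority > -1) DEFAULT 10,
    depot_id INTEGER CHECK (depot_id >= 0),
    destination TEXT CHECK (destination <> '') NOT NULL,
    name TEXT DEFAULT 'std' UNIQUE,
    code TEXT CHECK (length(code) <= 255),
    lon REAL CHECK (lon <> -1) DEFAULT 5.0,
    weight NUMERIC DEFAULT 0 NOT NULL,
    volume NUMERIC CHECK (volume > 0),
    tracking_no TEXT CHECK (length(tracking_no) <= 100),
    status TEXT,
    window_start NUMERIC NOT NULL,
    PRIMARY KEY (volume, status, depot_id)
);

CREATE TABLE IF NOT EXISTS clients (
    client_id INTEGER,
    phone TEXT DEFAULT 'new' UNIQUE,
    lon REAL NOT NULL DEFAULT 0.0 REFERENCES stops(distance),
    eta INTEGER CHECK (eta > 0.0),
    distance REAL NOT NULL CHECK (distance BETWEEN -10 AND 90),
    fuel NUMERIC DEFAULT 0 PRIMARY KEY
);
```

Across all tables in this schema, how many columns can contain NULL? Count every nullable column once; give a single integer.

shipments: 4 nullable (lon, fuel, tracking_no, shipment_id — PK (priority, code, address) and explicit NOT NULL columns excluded).
stops: 5 nullable (eta, lon, lat, address, stop_id — PK (distance) and explicit NOT NULL columns excluded).
packages: 3 nullable (priority, window_start, weight — PK (package_id) and explicit NOT NULL columns excluded).
depots: 5 nullable (priority, name, code, lon, tracking_no — PK (volume, status, depot_id) and explicit NOT NULL columns excluded).
clients: 3 nullable (client_id, phone, eta — PK (fuel) and explicit NOT NULL columns excluded).
Total: 4 + 5 + 3 + 5 + 3 = 20.

20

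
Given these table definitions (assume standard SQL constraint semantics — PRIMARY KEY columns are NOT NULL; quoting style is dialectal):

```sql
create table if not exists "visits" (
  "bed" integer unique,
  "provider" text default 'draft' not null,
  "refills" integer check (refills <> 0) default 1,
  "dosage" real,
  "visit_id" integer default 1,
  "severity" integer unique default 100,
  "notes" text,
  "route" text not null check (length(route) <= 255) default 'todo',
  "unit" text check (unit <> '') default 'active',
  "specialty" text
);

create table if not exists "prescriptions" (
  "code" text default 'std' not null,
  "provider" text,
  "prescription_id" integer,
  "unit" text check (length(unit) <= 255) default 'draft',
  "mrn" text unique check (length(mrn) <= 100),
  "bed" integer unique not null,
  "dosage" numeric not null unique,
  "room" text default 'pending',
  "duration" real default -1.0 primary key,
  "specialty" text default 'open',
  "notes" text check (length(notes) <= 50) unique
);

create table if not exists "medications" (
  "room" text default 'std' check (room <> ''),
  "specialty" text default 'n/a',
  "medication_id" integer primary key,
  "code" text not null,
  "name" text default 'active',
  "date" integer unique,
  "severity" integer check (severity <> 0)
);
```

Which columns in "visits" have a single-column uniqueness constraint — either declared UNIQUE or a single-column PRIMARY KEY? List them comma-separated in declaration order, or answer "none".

- bed: declared UNIQUE → unique.
- provider: no UNIQUE or single-column PK constraint.
- refills: no UNIQUE or single-column PK constraint.
- dosage: no UNIQUE or single-column PK constraint.
- visit_id: no UNIQUE or single-column PK constraint.
- severity: declared UNIQUE → unique.
- notes: no UNIQUE or single-column PK constraint.
- route: no UNIQUE or single-column PK constraint.
- unit: no UNIQUE or single-column PK constraint.
- specialty: no UNIQUE or single-column PK constraint.

bed, severity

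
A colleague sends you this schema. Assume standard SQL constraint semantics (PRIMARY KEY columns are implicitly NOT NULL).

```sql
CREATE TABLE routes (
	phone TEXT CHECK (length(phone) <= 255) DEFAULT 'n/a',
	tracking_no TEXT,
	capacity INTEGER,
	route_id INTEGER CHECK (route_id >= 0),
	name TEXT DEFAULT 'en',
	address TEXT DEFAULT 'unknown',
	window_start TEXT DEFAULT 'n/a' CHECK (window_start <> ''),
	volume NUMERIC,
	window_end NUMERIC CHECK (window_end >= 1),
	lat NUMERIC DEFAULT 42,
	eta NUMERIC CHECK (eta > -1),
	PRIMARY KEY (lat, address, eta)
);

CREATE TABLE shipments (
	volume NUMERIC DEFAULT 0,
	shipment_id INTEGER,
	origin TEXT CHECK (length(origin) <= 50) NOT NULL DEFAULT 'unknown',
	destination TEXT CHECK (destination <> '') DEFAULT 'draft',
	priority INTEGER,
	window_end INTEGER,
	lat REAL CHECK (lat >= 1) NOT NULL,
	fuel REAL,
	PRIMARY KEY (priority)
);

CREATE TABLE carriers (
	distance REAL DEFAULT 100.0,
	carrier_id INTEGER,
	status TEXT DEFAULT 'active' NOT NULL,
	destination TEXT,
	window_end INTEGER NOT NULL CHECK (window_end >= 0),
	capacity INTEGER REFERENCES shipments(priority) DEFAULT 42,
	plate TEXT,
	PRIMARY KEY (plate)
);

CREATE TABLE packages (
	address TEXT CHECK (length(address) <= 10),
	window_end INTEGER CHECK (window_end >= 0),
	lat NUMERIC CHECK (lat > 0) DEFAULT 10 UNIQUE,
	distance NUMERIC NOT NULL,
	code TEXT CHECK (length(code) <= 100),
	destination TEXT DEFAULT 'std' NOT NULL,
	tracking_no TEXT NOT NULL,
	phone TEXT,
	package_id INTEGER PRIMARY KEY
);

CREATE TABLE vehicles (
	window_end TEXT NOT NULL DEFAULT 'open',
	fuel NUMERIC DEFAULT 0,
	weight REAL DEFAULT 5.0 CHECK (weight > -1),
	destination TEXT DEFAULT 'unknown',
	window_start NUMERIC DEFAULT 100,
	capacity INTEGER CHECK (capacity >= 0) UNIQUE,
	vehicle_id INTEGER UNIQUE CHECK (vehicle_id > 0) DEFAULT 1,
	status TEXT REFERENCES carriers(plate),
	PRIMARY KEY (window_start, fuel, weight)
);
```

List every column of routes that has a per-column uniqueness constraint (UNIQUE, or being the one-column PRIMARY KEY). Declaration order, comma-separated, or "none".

- phone: no UNIQUE or single-column PK constraint.
- tracking_no: no UNIQUE or single-column PK constraint.
- capacity: no UNIQUE or single-column PK constraint.
- route_id: no UNIQUE or single-column PK constraint.
- name: no UNIQUE or single-column PK constraint.
- address: part of a composite PRIMARY KEY — only the tuple is unique, not this column on its own.
- window_start: no UNIQUE or single-column PK constraint.
- volume: no UNIQUE or single-column PK constraint.
- window_end: no UNIQUE or single-column PK constraint.
- lat: part of a composite PRIMARY KEY — only the tuple is unique, not this column on its own.
- eta: part of a composite PRIMARY KEY — only the tuple is unique, not this column on its own.

none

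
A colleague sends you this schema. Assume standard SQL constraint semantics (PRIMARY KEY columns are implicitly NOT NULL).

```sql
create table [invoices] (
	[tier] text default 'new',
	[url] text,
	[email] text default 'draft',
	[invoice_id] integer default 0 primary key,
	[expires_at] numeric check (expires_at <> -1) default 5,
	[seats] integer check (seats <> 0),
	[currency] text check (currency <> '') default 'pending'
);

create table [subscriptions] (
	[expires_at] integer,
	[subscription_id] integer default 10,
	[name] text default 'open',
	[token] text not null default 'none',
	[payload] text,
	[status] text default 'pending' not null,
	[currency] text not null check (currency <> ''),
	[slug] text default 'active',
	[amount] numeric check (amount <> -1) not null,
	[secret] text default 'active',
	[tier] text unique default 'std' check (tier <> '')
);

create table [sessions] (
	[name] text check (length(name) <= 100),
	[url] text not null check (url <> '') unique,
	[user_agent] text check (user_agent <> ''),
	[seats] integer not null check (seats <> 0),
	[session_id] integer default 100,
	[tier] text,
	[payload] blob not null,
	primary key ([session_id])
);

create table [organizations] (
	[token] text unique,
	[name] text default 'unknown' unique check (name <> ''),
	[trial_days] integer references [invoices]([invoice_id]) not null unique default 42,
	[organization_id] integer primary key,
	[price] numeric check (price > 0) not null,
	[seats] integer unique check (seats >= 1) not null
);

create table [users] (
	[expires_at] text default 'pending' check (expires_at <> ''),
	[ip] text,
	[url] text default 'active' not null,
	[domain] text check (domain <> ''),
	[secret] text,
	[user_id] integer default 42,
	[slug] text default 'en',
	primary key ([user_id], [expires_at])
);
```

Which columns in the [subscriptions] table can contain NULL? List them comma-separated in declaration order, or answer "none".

- expires_at: no NOT NULL constraint applies → nullable.
- subscription_id: DEFAULT only fills an omitted column; an explicit NULL is still allowed → nullable.
- name: DEFAULT only fills an omitted column; an explicit NULL is still allowed → nullable.
- token: declared NOT NULL → not nullable.
- payload: no NOT NULL constraint applies → nullable.
- status: declared NOT NULL → not nullable.
- currency: declared NOT NULL → not nullable.
- slug: DEFAULT only fills an omitted column; an explicit NULL is still allowed → nullable.
- amount: declared NOT NULL → not nullable.
- secret: DEFAULT only fills an omitted column; an explicit NULL is still allowed → nullable.
- tier: CHECK does not forbid NULL (a CHECK constraint passes when its expression is NULL) → nullable.

expires_at, subscription_id, name, payload, slug, secret, tier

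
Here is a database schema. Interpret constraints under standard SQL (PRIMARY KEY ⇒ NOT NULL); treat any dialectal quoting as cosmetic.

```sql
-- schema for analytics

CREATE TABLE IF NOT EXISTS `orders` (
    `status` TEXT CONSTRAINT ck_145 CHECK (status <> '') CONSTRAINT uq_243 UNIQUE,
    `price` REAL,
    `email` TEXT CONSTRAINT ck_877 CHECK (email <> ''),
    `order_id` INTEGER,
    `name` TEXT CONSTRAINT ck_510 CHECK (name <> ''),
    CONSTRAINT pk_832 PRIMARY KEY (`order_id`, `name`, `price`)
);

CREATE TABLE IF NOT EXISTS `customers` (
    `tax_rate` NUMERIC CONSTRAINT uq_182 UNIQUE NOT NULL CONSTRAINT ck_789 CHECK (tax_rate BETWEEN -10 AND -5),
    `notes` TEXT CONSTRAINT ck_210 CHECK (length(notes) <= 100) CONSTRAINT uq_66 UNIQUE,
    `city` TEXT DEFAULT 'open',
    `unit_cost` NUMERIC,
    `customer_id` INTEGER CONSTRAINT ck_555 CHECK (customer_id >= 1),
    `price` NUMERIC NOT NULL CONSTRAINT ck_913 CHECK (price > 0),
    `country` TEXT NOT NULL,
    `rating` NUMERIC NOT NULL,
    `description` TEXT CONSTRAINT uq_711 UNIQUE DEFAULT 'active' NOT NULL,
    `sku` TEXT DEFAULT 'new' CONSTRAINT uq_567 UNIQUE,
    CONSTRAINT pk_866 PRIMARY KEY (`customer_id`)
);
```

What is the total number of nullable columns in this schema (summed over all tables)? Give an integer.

6

orders: 2 nullable (status, email — PK (order_id, name, price) and explicit NOT NULL columns excluded).
customers: 4 nullable (notes, city, unit_cost, sku — PK (customer_id) and explicit NOT NULL columns excluded).
Total: 2 + 4 = 6.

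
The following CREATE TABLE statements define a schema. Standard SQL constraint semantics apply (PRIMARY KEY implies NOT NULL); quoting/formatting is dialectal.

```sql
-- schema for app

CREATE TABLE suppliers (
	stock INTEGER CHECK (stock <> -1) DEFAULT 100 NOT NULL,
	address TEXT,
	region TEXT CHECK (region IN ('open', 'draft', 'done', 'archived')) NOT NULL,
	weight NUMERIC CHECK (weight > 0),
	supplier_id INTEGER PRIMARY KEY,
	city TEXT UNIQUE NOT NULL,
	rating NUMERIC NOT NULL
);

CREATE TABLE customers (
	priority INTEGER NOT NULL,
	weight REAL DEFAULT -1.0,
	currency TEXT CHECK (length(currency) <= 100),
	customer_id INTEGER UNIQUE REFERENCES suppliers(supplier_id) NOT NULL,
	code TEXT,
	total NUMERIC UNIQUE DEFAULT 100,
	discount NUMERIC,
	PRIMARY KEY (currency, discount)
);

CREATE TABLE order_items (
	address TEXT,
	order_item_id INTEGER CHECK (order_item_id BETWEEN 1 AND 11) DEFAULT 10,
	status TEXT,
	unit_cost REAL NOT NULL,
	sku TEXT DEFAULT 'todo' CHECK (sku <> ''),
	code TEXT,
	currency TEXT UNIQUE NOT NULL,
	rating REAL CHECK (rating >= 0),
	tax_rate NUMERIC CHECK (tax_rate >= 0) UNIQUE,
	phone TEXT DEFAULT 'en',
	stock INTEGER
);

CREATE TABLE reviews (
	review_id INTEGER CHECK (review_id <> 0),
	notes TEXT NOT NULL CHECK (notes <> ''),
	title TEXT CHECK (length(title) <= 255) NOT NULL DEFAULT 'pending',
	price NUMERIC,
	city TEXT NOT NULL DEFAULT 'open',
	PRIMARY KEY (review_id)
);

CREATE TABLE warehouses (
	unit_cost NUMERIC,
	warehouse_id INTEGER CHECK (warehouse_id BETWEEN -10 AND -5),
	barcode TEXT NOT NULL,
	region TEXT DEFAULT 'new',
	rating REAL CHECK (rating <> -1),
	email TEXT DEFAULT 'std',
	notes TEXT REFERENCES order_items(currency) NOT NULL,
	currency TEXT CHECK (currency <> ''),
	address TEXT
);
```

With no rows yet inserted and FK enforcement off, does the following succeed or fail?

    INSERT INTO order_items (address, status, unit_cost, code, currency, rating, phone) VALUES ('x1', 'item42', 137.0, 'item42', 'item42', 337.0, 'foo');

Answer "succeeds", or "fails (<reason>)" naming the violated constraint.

NOT NULL columns: currency is supplied; unit_cost is supplied.
CHECK constraints: 337.0 satisfies (rating >= 0).
No constraint is violated.

succeeds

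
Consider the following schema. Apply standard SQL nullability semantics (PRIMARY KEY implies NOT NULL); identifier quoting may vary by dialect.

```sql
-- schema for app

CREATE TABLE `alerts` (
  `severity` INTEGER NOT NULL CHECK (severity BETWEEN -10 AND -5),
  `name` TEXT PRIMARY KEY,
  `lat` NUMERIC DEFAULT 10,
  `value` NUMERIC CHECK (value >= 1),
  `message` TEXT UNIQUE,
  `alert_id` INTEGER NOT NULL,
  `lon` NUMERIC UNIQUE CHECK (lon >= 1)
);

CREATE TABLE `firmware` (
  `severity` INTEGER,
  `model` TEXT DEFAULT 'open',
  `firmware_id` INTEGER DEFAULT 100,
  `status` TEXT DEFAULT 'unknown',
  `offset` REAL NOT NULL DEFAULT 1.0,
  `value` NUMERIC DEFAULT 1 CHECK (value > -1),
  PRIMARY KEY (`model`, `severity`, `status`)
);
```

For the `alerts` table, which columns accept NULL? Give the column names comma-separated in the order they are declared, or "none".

lat, value, message, lon

- severity: declared NOT NULL → not nullable.
- name: part of the PRIMARY KEY, which implies NOT NULL → not nullable.
- lat: DEFAULT only fills an omitted column; an explicit NULL is still allowed → nullable.
- value: CHECK does not forbid NULL (a CHECK constraint passes when its expression is NULL) → nullable.
- message: UNIQUE does not imply NOT NULL → nullable.
- alert_id: declared NOT NULL → not nullable.
- lon: CHECK does not forbid NULL (a CHECK constraint passes when its expression is NULL) → nullable.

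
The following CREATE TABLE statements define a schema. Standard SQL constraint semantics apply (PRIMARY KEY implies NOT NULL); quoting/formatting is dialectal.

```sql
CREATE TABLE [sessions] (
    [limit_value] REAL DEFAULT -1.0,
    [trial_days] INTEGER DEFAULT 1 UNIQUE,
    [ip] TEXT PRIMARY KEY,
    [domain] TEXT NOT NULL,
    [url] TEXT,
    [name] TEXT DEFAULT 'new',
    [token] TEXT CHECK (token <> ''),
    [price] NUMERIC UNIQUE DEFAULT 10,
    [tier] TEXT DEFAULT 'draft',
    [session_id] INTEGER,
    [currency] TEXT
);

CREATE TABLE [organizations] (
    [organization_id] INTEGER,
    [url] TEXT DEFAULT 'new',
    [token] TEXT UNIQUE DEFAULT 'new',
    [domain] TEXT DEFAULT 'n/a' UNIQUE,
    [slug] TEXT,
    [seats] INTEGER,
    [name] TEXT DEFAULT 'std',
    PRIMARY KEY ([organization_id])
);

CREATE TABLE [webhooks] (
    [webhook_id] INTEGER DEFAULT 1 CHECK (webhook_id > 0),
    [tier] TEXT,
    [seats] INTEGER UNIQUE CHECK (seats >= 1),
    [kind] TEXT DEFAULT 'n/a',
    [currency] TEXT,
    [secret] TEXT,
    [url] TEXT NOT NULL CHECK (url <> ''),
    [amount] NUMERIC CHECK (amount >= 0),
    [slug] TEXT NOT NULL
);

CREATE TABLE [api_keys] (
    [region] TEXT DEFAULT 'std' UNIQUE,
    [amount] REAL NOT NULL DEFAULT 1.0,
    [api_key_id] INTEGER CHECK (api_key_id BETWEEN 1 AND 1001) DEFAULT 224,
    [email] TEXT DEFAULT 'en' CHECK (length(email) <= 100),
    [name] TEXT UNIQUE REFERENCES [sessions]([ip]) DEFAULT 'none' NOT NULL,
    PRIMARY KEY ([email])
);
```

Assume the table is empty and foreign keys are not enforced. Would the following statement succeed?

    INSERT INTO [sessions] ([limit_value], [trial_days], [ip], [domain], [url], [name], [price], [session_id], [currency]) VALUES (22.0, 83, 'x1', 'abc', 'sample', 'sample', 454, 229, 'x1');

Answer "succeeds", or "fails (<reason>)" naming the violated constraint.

NOT NULL columns: domain is supplied; ip is supplied.
No constraint is violated.

succeeds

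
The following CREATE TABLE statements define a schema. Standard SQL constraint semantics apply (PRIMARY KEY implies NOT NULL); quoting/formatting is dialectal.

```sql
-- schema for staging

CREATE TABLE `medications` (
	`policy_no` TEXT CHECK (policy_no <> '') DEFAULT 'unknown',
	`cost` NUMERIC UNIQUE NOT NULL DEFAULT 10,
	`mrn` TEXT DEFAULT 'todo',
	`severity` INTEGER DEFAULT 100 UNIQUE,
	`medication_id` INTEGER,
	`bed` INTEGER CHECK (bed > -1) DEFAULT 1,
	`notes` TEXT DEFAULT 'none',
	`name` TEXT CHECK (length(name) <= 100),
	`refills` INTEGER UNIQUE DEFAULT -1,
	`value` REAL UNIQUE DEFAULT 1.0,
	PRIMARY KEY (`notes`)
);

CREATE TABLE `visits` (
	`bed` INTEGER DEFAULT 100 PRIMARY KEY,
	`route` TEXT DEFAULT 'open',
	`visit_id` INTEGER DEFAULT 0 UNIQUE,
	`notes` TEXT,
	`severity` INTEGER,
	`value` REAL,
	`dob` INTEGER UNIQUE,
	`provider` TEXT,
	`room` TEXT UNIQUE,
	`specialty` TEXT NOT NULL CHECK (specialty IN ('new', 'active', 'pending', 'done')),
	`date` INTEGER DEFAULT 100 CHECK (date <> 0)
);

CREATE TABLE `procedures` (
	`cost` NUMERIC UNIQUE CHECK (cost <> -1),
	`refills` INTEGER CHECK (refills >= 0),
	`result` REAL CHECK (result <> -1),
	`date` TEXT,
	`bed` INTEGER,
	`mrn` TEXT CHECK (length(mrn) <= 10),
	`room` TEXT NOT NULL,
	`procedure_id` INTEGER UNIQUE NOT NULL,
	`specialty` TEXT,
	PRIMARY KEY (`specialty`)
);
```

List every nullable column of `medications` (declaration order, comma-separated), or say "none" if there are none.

- policy_no: CHECK does not forbid NULL (a CHECK constraint passes when its expression is NULL) → nullable.
- cost: declared NOT NULL → not nullable.
- mrn: DEFAULT only fills an omitted column; an explicit NULL is still allowed → nullable.
- severity: UNIQUE does not imply NOT NULL → nullable.
- medication_id: no NOT NULL constraint applies → nullable.
- bed: CHECK does not forbid NULL (a CHECK constraint passes when its expression is NULL) → nullable.
- notes: part of the PRIMARY KEY, which implies NOT NULL → not nullable.
- name: CHECK does not forbid NULL (a CHECK constraint passes when its expression is NULL) → nullable.
- refills: UNIQUE does not imply NOT NULL → nullable.
- value: UNIQUE does not imply NOT NULL → nullable.

policy_no, mrn, severity, medication_id, bed, name, refills, value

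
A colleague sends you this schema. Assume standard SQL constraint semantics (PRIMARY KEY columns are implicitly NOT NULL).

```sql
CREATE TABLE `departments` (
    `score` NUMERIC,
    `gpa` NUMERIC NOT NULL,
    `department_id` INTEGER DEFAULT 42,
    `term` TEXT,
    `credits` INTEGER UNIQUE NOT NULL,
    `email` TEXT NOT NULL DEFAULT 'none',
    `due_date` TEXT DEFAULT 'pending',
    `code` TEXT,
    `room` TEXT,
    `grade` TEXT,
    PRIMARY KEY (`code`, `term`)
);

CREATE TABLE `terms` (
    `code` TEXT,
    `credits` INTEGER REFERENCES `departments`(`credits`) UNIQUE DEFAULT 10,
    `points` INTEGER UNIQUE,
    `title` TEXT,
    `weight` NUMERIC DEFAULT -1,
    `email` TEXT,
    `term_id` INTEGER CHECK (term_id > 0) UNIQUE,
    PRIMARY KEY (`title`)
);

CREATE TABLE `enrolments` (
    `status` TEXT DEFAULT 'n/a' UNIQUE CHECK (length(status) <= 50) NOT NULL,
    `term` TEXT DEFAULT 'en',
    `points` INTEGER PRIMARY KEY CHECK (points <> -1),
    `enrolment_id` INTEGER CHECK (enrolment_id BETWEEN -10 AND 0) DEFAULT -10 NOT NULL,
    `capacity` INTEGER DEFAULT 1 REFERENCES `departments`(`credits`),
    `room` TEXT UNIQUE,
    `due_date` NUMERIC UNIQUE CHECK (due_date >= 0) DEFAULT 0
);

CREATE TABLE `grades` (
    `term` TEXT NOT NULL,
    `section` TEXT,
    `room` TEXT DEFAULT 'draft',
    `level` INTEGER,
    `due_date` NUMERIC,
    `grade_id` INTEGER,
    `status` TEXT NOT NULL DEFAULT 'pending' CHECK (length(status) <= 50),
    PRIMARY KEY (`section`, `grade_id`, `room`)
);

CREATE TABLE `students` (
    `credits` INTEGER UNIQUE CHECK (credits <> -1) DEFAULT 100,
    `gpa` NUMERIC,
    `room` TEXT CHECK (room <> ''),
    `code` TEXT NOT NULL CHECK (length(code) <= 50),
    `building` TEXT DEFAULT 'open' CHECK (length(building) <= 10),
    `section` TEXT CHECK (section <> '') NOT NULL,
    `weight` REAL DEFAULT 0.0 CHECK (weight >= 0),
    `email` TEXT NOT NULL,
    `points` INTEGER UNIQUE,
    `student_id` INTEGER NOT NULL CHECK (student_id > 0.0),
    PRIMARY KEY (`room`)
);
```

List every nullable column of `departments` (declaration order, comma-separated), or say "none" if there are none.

score, department_id, due_date, room, grade

- score: no NOT NULL constraint applies → nullable.
- gpa: declared NOT NULL → not nullable.
- department_id: DEFAULT only fills an omitted column; an explicit NULL is still allowed → nullable.
- term: part of the PRIMARY KEY, which implies NOT NULL → not nullable.
- credits: declared NOT NULL → not nullable.
- email: declared NOT NULL → not nullable.
- due_date: DEFAULT only fills an omitted column; an explicit NULL is still allowed → nullable.
- code: part of the PRIMARY KEY, which implies NOT NULL → not nullable.
- room: no NOT NULL constraint applies → nullable.
- grade: no NOT NULL constraint applies → nullable.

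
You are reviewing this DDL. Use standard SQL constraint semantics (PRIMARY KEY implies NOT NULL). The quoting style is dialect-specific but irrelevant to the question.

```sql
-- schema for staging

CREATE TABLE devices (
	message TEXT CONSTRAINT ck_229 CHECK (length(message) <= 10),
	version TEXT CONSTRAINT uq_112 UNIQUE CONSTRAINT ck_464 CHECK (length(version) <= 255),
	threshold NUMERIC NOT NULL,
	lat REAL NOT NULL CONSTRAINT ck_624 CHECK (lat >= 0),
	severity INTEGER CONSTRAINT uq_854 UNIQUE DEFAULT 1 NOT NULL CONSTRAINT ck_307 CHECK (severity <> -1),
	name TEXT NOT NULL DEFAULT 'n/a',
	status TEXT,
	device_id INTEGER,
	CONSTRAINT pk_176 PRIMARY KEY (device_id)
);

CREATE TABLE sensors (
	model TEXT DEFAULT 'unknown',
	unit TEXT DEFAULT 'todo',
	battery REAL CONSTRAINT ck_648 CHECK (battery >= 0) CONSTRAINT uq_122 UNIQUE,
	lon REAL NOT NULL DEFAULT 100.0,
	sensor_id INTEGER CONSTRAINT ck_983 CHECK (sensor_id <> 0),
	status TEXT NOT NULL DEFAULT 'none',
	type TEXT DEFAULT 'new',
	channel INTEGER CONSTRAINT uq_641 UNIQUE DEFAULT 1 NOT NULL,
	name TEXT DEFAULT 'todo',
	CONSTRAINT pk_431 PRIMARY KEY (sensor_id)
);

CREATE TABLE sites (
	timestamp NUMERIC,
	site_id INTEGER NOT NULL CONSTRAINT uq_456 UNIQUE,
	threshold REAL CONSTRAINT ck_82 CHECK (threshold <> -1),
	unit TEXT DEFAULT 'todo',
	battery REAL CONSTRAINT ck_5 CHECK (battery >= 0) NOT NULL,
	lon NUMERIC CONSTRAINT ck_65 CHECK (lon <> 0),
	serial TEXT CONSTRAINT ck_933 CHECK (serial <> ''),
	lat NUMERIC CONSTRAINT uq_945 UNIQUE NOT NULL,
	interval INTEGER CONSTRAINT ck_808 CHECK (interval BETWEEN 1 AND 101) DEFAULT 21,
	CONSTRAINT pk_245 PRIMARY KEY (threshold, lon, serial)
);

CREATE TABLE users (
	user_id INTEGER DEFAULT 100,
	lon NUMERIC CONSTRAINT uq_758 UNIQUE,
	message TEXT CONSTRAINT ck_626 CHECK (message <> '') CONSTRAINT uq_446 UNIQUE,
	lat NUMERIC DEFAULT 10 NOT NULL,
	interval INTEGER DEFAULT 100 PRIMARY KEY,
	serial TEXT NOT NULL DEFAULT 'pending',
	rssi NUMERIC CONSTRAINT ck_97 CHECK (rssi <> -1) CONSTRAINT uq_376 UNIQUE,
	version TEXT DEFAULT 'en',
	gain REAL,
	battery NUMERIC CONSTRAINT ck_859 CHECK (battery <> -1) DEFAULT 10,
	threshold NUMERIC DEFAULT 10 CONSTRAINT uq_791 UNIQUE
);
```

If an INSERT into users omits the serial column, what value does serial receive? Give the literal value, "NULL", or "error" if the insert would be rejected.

'pending'

serial has an explicit DEFAULT 'pending'.
When the column is omitted from an INSERT, that default is used.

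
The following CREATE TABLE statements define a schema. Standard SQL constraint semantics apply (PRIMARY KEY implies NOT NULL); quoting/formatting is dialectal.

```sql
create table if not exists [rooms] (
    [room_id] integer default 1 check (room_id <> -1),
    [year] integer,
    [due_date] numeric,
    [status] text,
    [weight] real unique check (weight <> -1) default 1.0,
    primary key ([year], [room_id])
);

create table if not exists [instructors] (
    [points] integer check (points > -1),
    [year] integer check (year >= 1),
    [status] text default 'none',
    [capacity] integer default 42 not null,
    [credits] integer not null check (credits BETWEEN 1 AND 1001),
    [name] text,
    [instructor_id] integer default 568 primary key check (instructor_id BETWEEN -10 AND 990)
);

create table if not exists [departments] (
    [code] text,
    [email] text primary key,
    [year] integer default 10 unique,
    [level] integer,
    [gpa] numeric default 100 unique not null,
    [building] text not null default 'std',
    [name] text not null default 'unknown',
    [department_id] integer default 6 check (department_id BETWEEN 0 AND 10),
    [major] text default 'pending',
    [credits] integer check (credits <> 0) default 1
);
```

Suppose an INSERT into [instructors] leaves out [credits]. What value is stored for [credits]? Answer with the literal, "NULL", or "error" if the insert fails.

credits has no DEFAULT clause.
Omitting it would insert NULL, but it is declared NOT NULL, so the INSERT fails.

error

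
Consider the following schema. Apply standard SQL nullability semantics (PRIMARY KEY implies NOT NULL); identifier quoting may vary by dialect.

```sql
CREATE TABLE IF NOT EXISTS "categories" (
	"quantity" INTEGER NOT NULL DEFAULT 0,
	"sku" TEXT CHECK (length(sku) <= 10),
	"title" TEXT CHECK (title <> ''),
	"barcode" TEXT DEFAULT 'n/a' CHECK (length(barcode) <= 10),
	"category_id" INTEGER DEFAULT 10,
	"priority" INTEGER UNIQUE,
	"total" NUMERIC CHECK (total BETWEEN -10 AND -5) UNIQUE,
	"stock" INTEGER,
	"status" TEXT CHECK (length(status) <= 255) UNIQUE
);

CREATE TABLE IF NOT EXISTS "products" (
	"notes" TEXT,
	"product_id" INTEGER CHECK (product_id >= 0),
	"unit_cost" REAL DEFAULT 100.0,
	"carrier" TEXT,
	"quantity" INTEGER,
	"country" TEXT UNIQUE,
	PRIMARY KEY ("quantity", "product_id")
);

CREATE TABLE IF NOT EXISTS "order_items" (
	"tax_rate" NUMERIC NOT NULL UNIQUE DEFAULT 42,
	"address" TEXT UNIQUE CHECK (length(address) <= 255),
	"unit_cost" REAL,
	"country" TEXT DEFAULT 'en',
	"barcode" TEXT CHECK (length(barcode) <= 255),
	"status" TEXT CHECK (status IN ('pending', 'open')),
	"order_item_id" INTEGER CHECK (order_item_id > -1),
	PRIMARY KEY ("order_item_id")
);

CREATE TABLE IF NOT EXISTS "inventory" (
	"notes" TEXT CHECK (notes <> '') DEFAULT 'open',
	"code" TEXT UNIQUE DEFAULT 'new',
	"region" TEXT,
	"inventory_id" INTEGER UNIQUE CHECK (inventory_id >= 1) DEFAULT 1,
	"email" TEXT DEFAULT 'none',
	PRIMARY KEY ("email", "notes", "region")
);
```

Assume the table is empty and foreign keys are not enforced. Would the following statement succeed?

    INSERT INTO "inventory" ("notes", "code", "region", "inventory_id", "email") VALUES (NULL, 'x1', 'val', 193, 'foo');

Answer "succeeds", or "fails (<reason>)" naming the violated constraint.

fails (NOT NULL on notes)

notes is explicitly set to NULL, but notes is part of the PRIMARY KEY (implied NOT NULL).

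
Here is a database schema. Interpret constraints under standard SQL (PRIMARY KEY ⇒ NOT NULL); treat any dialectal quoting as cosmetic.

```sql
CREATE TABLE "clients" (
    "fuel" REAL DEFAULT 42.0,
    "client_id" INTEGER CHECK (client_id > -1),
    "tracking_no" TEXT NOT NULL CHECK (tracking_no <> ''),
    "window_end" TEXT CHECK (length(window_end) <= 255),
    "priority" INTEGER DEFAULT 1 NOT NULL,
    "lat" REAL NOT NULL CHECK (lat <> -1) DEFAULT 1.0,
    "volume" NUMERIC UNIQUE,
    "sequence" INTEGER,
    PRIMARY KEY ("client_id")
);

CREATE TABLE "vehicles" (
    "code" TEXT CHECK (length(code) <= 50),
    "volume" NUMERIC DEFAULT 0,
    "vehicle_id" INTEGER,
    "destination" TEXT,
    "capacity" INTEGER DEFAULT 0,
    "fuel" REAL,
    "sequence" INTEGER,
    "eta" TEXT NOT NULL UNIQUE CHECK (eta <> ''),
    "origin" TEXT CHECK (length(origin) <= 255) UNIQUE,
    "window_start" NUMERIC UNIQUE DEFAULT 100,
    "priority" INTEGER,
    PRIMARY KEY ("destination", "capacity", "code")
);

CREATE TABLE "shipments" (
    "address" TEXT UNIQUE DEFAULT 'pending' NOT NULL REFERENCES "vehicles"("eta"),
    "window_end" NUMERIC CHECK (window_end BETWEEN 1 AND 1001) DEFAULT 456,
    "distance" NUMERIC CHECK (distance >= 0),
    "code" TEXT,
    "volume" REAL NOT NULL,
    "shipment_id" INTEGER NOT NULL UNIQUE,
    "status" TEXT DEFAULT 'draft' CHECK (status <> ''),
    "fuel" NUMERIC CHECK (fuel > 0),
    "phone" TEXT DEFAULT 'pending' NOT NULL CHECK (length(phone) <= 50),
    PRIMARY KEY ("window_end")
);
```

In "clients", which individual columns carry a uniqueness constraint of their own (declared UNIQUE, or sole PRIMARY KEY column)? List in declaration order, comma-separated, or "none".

client_id, volume

- fuel: no UNIQUE or single-column PK constraint.
- client_id: single-column PRIMARY KEY → unique.
- tracking_no: no UNIQUE or single-column PK constraint.
- window_end: no UNIQUE or single-column PK constraint.
- priority: no UNIQUE or single-column PK constraint.
- lat: no UNIQUE or single-column PK constraint.
- volume: declared UNIQUE → unique.
- sequence: no UNIQUE or single-column PK constraint.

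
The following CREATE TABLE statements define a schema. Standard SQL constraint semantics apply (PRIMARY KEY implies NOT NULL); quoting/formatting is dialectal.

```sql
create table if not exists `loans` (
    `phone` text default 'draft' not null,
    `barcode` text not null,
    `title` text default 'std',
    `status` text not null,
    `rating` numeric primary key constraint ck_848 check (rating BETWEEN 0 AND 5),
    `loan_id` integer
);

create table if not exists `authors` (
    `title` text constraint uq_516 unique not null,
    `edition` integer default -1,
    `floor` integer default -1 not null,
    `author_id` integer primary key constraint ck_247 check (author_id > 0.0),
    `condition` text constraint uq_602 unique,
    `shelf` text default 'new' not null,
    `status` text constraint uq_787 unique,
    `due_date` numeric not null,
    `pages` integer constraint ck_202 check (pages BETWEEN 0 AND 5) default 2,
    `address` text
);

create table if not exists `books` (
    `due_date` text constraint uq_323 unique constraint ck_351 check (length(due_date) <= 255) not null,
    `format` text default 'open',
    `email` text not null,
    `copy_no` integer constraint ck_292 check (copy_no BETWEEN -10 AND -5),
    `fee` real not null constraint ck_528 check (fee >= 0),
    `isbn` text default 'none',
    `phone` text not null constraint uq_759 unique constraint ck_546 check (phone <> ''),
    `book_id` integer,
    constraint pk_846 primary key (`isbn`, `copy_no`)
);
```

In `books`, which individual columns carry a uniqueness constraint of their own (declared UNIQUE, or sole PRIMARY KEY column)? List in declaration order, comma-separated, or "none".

- due_date: declared UNIQUE → unique.
- format: no UNIQUE or single-column PK constraint.
- email: no UNIQUE or single-column PK constraint.
- copy_no: part of a composite PRIMARY KEY — only the tuple is unique, not this column on its own.
- fee: no UNIQUE or single-column PK constraint.
- isbn: part of a composite PRIMARY KEY — only the tuple is unique, not this column on its own.
- phone: declared UNIQUE → unique.
- book_id: no UNIQUE or single-column PK constraint.

due_date, phone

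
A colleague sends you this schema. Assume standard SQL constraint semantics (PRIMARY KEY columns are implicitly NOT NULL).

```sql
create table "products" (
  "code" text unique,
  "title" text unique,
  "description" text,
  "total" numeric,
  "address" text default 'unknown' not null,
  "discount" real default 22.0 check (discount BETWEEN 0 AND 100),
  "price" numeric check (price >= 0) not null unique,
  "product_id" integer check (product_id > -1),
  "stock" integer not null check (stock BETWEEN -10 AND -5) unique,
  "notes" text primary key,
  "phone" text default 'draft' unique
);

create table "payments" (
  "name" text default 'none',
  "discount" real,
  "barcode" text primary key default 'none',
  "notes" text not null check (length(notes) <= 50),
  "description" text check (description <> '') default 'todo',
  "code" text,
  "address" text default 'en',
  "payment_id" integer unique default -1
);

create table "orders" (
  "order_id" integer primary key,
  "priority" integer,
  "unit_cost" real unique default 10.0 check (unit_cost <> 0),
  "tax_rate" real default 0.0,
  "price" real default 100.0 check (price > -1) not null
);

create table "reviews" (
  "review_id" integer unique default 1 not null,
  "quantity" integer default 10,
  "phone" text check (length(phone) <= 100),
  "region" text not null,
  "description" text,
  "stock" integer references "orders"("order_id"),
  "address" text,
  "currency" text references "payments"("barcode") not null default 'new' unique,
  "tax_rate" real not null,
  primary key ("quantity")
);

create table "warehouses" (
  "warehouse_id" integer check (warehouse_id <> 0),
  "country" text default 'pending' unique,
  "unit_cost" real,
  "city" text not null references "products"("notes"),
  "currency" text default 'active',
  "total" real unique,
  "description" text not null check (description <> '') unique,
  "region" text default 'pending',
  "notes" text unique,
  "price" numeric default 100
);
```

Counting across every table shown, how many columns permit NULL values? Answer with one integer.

28

products: 7 nullable (code, title, description, total, discount, product_id, phone — PK (notes) and explicit NOT NULL columns excluded).
payments: 6 nullable (name, discount, description, code, address, payment_id — PK (barcode) and explicit NOT NULL columns excluded).
orders: 3 nullable (priority, unit_cost, tax_rate — PK (order_id) and explicit NOT NULL columns excluded).
reviews: 4 nullable (phone, description, stock, address — PK (quantity) and explicit NOT NULL columns excluded).
warehouses: 8 nullable (warehouse_id, country, unit_cost, currency, total, region, notes, price — PK none and explicit NOT NULL columns excluded).
Total: 7 + 6 + 3 + 4 + 8 = 28.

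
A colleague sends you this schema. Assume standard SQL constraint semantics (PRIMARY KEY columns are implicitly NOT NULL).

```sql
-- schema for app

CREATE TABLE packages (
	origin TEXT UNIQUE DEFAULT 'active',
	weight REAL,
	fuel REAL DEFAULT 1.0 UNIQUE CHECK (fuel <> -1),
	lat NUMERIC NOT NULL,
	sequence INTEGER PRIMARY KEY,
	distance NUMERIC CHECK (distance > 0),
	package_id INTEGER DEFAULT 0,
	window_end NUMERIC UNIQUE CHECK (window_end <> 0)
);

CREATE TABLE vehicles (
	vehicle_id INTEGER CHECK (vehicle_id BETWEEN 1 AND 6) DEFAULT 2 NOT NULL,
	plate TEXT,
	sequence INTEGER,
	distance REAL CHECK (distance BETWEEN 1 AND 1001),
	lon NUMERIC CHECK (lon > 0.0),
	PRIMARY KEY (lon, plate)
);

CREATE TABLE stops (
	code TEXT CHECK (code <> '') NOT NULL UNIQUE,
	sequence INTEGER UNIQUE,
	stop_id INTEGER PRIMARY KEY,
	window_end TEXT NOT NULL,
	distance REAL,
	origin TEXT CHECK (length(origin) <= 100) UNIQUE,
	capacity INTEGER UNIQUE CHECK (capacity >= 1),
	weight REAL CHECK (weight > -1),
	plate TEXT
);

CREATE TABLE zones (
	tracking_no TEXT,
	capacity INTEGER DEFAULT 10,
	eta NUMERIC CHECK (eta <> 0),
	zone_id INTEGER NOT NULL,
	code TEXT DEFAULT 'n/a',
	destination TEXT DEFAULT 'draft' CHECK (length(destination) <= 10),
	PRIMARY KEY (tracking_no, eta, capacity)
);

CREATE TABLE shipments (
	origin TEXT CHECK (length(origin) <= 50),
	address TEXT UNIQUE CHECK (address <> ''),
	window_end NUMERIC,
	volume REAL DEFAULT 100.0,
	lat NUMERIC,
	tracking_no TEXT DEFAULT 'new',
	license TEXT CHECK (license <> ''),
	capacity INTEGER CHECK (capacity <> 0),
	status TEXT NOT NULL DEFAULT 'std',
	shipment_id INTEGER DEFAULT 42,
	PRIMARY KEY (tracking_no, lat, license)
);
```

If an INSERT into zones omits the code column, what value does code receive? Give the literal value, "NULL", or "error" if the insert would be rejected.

'n/a'

code has an explicit DEFAULT 'n/a'.
When the column is omitted from an INSERT, that default is used.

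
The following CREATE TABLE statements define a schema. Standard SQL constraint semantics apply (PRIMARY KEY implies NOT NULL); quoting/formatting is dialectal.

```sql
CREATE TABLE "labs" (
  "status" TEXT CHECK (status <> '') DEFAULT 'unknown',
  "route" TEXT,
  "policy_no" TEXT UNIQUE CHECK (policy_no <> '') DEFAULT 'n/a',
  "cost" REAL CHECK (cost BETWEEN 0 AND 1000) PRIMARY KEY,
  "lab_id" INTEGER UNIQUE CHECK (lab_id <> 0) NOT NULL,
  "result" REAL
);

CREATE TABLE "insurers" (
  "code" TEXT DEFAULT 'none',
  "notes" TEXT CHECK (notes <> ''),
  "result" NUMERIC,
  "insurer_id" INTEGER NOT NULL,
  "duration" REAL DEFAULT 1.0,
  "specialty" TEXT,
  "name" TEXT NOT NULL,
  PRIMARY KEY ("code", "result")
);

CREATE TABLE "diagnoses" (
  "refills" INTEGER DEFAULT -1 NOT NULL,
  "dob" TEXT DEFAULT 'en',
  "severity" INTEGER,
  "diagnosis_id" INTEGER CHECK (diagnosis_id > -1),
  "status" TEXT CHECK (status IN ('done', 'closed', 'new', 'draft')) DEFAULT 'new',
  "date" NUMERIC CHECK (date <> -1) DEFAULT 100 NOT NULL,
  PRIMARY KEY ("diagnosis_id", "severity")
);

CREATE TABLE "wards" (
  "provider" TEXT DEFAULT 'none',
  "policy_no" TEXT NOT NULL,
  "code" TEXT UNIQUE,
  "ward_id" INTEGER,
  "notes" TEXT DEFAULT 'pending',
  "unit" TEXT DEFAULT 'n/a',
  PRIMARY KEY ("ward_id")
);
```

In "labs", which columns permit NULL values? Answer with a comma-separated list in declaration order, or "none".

status, route, policy_no, result

- status: CHECK does not forbid NULL (a CHECK constraint passes when its expression is NULL) → nullable.
- route: no NOT NULL constraint applies → nullable.
- policy_no: CHECK does not forbid NULL (a CHECK constraint passes when its expression is NULL) → nullable.
- cost: part of the PRIMARY KEY, which implies NOT NULL → not nullable.
- lab_id: declared NOT NULL → not nullable.
- result: no NOT NULL constraint applies → nullable.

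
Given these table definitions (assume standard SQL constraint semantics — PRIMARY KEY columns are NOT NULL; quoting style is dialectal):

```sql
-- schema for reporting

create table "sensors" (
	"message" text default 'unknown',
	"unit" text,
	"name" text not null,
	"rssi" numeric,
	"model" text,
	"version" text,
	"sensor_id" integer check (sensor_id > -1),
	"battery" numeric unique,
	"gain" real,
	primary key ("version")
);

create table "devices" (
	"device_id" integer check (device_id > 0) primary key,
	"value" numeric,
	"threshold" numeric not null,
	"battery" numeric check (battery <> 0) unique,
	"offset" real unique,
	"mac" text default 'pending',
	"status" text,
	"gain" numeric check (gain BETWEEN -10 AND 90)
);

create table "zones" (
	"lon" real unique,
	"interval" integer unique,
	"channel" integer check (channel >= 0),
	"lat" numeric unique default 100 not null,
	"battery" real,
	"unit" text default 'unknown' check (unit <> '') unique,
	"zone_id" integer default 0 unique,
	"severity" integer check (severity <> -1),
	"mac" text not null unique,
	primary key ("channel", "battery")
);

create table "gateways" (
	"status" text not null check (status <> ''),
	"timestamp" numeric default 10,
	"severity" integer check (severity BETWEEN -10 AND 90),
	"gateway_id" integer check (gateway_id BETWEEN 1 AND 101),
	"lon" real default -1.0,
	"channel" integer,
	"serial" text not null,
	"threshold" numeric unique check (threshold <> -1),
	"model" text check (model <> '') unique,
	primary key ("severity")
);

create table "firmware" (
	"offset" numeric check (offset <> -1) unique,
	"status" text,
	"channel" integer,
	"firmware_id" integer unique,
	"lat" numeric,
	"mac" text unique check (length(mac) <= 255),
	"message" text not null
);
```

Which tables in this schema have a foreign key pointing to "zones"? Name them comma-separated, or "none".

No REFERENCES clause anywhere in the schema names zones.

none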